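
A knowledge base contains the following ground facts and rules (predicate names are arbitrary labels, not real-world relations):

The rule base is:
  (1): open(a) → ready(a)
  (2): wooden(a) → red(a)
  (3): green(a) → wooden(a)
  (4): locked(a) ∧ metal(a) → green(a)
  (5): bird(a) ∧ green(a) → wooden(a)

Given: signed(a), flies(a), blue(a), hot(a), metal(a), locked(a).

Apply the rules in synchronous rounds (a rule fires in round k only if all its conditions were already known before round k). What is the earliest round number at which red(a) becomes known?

3

Round 1 — (4), derive green(a).
Round 2 — (3), derive wooden(a).
Round 3 — (2), derive red(a).
red(a) first appears in round 3.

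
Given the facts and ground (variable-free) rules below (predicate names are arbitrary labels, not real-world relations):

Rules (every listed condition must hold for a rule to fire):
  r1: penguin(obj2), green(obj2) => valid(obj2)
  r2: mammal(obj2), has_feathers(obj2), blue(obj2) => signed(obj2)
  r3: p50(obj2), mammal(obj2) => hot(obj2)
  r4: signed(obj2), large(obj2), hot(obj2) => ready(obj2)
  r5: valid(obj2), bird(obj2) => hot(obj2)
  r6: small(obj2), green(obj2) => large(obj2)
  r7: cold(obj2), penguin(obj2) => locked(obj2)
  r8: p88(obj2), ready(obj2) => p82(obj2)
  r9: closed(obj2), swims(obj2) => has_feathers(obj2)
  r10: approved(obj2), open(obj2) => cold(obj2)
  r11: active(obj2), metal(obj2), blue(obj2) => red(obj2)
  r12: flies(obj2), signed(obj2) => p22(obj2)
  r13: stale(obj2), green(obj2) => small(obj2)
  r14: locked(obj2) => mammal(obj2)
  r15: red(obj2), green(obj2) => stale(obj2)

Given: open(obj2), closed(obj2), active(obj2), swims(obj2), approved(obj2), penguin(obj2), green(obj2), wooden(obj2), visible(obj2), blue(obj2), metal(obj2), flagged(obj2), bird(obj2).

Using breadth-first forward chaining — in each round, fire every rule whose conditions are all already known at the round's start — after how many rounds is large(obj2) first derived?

4

Round 1: r1 [penguin(obj2), green(obj2) => valid(obj2)]; r9 [closed(obj2), swims(obj2) => has_feathers(obj2)]; r10 [approved(obj2), open(obj2) => cold(obj2)]; r11 [active(obj2), metal(obj2), blue(obj2) => red(obj2)]. New: valid(obj2), has_feathers(obj2), cold(obj2), red(obj2).
Round 2: r5 [valid(obj2), bird(obj2) => hot(obj2)]; r7 [cold(obj2), penguin(obj2) => locked(obj2)]; r15 [red(obj2), green(obj2) => stale(obj2)]. New: hot(obj2), locked(obj2), stale(obj2).
Round 3: r13 [stale(obj2), green(obj2) => small(obj2)]; r14 [locked(obj2) => mammal(obj2)]. New: small(obj2), mammal(obj2).
Round 4: r2 [mammal(obj2), has_feathers(obj2), blue(obj2) => signed(obj2)]; r6 [small(obj2), green(obj2) => large(obj2)]. New: signed(obj2), large(obj2).
large(obj2) first appears in round 4.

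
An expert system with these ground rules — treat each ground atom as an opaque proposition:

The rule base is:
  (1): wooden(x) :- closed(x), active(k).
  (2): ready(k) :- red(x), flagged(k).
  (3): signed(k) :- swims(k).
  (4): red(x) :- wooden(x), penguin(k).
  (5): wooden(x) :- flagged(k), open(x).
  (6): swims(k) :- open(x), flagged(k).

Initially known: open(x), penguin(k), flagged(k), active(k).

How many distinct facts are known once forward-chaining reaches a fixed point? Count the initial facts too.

9

Round 1: (5) [wooden(x) :- flagged(k), open(x).]; (6) [swims(k) :- open(x), flagged(k).]. Adds wooden(x), swims(k).
Round 2: (3) [signed(k) :- swims(k).]; (4) [red(x) :- wooden(x), penguin(k).]. Adds signed(k), red(x).
Round 3: (2) [ready(k) :- red(x), flagged(k).]. Adds ready(k).
Closure: {active(k), flagged(k), open(x), penguin(k), ready(k), red(x), signed(k), swims(k), wooden(x)} — 9 facts.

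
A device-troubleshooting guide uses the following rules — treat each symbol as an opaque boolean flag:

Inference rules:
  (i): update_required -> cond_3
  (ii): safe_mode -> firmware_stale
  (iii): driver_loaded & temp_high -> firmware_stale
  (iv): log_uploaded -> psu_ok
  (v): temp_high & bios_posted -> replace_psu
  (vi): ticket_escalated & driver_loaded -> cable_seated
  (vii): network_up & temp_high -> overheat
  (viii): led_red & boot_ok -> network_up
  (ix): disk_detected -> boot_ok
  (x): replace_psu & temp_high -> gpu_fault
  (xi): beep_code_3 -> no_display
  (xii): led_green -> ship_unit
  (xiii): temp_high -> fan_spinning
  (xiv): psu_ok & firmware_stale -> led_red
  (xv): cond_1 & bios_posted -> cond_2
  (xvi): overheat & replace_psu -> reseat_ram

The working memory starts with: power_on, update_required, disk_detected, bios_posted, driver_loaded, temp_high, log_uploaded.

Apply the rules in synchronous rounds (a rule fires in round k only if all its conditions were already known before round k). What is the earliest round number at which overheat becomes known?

4

Round 1 — (i), (iii), (iv), (v), (ix), (xiii), derive cond_3, firmware_stale, psu_ok, replace_psu, boot_ok, fan_spinning.
Round 2 — (x), (xiv), derive gpu_fault, led_red.
Round 3 — (viii), derive network_up.
Round 4 — (vii), derive overheat.
overheat first appears in round 4.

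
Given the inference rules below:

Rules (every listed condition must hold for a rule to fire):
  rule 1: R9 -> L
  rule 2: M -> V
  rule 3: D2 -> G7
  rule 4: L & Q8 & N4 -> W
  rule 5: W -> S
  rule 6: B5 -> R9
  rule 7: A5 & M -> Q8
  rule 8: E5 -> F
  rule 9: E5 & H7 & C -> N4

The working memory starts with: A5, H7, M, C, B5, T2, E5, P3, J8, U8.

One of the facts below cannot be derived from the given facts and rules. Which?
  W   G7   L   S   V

Round 1 fires rule 2, rule 6, rule 7, rule 8, rule 9, giving V, R9, Q8, F, N4.
Round 2 fires rule 1, giving L.
Round 3 fires rule 4, giving W.
Round 4 fires rule 5, giving S.
Derived: L (round 2), W (round 3), S (round 4), V (round 1). G7 never appears in any round.

G7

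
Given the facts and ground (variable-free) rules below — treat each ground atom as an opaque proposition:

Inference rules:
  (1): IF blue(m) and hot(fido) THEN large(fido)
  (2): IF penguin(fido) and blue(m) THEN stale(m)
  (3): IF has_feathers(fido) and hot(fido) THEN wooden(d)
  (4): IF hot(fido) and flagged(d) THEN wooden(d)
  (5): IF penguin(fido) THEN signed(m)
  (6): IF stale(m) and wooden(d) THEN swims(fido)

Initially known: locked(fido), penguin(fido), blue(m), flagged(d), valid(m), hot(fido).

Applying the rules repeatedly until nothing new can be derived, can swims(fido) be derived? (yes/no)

yes

Round 1 — (1), (2), (4), (5), derive large(fido), stale(m), wooden(d), signed(m).
Round 2 — (6), derive swims(fido).
swims(fido) appears in round 2, so it is derivable.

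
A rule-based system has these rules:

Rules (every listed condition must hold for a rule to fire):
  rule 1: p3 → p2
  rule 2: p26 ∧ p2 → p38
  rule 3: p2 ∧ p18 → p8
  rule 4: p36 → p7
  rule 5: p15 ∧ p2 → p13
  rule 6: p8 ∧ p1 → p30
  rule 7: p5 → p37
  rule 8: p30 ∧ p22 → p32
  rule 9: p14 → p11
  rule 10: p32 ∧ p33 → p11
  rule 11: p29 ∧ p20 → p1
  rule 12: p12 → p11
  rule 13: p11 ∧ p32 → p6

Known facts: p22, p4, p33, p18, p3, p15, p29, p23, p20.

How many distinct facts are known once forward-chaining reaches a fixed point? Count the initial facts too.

Round 1: rule 1 [p3 → p2]; rule 11 [p29 ∧ p20 → p1]. New: p2, p1.
Round 2: rule 3 [p2 ∧ p18 → p8]; rule 5 [p15 ∧ p2 → p13]. New: p8, p13.
Round 3: rule 6 [p8 ∧ p1 → p30]. New: p30.
Round 4: rule 8 [p30 ∧ p22 → p32]. New: p32.
Round 5: rule 10 [p32 ∧ p33 → p11]. New: p11.
Round 6: rule 13 [p11 ∧ p32 → p6]. New: p6.
Closure: {p1, p11, p13, p15, p18, p2, p20, p22, p23, p29, p3, p30, p32, p33, p4, p6, p8} — 17 facts.

17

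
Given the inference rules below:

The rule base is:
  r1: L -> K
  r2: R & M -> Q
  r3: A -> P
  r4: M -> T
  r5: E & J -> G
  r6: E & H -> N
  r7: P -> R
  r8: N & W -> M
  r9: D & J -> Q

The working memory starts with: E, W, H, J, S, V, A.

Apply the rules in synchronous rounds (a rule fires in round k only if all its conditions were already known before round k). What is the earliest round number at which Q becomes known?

Round 1 fires r3, r5, r6, giving P, G, N.
Round 2 fires r7, r8, giving R, M.
Round 3 fires r2, r4, giving Q, T.
Q first appears in round 3.

3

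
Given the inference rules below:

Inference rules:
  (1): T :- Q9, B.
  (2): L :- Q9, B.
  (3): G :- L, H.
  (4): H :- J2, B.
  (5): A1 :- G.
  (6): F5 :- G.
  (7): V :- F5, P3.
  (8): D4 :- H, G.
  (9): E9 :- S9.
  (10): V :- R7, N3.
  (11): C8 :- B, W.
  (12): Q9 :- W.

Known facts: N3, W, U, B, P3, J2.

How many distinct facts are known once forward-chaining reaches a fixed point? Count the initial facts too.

16

[1] (4) [H :- J2, B.]; (11) [C8 :- B, W.]; (12) [Q9 :- W.]. ⇒ new: H, C8, Q9.
[2] (1) [T :- Q9, B.]; (2) [L :- Q9, B.]. ⇒ new: T, L.
[3] (3) [G :- L, H.]. ⇒ new: G.
[4] (5) [A1 :- G.]; (6) [F5 :- G.]; (8) [D4 :- H, G.]. ⇒ new: A1, F5, D4.
[5] (7) [V :- F5, P3.]. ⇒ new: V.
Closure: {A1, B, C8, D4, F5, G, H, J2, L, N3, P3, Q9, T, U, V, W} — 16 facts.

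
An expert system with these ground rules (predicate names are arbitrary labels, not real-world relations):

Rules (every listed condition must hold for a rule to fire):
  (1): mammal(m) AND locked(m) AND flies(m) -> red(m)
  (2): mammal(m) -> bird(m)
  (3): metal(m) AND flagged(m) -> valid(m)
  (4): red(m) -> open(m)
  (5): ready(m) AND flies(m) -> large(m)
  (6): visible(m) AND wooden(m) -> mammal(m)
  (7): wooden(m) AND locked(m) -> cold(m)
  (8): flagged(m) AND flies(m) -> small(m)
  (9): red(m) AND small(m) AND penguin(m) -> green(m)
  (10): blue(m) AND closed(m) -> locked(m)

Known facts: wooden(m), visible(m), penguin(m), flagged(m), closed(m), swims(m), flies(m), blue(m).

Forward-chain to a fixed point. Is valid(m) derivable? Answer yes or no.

no

[1] (6) [visible(m) AND wooden(m) -> mammal(m)]; (8) [flagged(m) AND flies(m) -> small(m)]; (10) [blue(m) AND closed(m) -> locked(m)]. ⇒ new: mammal(m), small(m), locked(m).
[2] (1) [mammal(m) AND locked(m) AND flies(m) -> red(m)]; (2) [mammal(m) -> bird(m)]; (7) [wooden(m) AND locked(m) -> cold(m)]. ⇒ new: red(m), bird(m), cold(m).
[3] (4) [red(m) -> open(m)]; (9) [red(m) AND small(m) AND penguin(m) -> green(m)]. ⇒ new: open(m), green(m).
Fixed point reached. valid(m) is concluded only by (3); (3) needs metal(m) (never derived).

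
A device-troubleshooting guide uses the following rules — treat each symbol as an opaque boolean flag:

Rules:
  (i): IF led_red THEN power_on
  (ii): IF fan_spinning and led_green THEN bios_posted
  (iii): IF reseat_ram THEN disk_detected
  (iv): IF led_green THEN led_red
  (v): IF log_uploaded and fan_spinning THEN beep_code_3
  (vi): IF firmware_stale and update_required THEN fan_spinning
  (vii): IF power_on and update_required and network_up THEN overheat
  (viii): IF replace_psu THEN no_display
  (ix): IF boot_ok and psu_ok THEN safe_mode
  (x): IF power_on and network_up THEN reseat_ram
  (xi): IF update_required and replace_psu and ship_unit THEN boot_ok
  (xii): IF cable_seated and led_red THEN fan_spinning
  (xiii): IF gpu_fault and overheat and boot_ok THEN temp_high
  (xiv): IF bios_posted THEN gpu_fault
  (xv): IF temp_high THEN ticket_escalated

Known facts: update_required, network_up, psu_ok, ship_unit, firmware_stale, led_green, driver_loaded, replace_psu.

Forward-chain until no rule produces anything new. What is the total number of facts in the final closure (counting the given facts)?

21

Round 1 fires (iv), (vi), (viii), (xi), giving led_red, fan_spinning, no_display, boot_ok.
Round 2 fires (i), (ii), (ix), giving power_on, bios_posted, safe_mode.
Round 3 fires (vii), (x), (xiv), giving overheat, reseat_ram, gpu_fault.
Round 4 fires (iii), (xiii), giving disk_detected, temp_high.
Round 5 fires (xv), giving ticket_escalated.
Closure: {bios_posted, boot_ok, disk_detected, driver_loaded, fan_spinning, firmware_stale, gpu_fault, led_green, led_red, network_up, no_display, overheat, power_on, psu_ok, replace_psu, reseat_ram, safe_mode, ship_unit, temp_high, ticket_escalated, update_required} — 21 facts.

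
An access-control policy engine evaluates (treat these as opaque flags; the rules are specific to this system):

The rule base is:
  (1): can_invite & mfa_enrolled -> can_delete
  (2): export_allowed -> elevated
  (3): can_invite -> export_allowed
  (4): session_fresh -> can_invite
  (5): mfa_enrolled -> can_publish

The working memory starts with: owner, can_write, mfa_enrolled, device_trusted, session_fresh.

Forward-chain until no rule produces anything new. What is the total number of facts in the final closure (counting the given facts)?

Round 1 fires (4), (5), giving can_invite, can_publish.
Round 2 fires (1), (3), giving can_delete, export_allowed.
Round 3 fires (2), giving elevated.
Closure: {can_delete, can_invite, can_publish, can_write, device_trusted, elevated, export_allowed, mfa_enrolled, owner, session_fresh} — 10 facts.

10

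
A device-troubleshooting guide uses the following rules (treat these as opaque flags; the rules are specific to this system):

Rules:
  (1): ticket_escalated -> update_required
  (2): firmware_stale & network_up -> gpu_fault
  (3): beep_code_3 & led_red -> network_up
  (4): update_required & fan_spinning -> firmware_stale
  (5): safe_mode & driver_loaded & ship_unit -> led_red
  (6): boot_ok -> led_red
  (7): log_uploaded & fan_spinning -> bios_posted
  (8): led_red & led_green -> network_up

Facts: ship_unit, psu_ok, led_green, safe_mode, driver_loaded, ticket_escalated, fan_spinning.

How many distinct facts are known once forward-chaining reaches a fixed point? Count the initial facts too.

[1] (1) [ticket_escalated -> update_required]; (5) [safe_mode & driver_loaded & ship_unit -> led_red]. ⇒ new: update_required, led_red.
[2] (4) [update_required & fan_spinning -> firmware_stale]; (8) [led_red & led_green -> network_up]. ⇒ new: firmware_stale, network_up.
[3] (2) [firmware_stale & network_up -> gpu_fault]. ⇒ new: gpu_fault.
Closure: {driver_loaded, fan_spinning, firmware_stale, gpu_fault, led_green, led_red, network_up, psu_ok, safe_mode, ship_unit, ticket_escalated, update_required} — 12 facts.

12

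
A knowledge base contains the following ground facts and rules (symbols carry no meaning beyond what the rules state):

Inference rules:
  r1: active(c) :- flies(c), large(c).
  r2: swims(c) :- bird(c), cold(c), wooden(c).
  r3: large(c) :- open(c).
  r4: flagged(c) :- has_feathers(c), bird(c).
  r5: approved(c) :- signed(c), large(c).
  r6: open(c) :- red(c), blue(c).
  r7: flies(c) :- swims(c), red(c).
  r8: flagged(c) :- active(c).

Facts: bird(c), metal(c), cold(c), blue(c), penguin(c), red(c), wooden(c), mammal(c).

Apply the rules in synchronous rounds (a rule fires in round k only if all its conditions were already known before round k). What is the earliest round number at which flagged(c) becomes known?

4

Round 1: r2 [swims(c) :- bird(c), cold(c), wooden(c).]; r6 [open(c) :- red(c), blue(c).]. Adds swims(c), open(c).
Round 2: r3 [large(c) :- open(c).]; r7 [flies(c) :- swims(c), red(c).]. Adds large(c), flies(c).
Round 3: r1 [active(c) :- flies(c), large(c).]. Adds active(c).
Round 4: r8 [flagged(c) :- active(c).]. Adds flagged(c).
flagged(c) first appears in round 4.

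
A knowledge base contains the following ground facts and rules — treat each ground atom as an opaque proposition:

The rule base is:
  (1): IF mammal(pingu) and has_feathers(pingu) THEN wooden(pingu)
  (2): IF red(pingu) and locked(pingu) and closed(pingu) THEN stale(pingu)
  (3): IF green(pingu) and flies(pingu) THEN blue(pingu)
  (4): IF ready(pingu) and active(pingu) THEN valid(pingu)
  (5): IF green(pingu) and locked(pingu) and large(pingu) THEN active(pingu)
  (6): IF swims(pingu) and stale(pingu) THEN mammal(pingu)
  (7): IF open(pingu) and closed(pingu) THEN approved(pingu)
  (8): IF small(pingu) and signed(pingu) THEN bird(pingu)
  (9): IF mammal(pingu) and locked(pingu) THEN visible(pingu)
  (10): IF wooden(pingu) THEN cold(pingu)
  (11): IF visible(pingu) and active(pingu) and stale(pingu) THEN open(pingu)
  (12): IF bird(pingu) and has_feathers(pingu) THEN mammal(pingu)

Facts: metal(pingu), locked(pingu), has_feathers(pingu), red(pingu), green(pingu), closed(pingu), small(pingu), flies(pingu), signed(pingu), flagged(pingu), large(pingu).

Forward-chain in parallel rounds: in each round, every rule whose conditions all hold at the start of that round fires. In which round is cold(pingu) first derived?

Round 1: (2) [IF red(pingu) and locked(pingu) and closed(pingu) THEN stale(pingu)]; (3) [IF green(pingu) and flies(pingu) THEN blue(pingu)]; (5) [IF green(pingu) and locked(pingu) and large(pingu) THEN active(pingu)]; (8) [IF small(pingu) and signed(pingu) THEN bird(pingu)]. Adds stale(pingu), blue(pingu), active(pingu), bird(pingu).
Round 2: (12) [IF bird(pingu) and has_feathers(pingu) THEN mammal(pingu)]. Adds mammal(pingu).
Round 3: (1) [IF mammal(pingu) and has_feathers(pingu) THEN wooden(pingu)]; (9) [IF mammal(pingu) and locked(pingu) THEN visible(pingu)]. Adds wooden(pingu), visible(pingu).
Round 4: (10) [IF wooden(pingu) THEN cold(pingu)]; (11) [IF visible(pingu) and active(pingu) and stale(pingu) THEN open(pingu)]. Adds cold(pingu), open(pingu).
cold(pingu) first appears in round 4.

4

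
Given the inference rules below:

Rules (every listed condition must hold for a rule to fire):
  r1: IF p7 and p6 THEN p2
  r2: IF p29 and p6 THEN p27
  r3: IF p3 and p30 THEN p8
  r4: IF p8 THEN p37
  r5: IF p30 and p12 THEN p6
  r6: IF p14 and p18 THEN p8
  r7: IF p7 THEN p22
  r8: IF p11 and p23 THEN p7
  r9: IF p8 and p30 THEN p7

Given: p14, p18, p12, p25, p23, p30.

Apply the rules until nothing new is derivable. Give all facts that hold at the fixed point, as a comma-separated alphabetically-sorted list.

p12, p14, p18, p2, p22, p23, p25, p30, p37, p6, p7, p8

Round 1 fires r5, r6, giving p6, p8.
Round 2 fires r4, r9, giving p37, p7.
Round 3 fires r1, r7, giving p2, p22.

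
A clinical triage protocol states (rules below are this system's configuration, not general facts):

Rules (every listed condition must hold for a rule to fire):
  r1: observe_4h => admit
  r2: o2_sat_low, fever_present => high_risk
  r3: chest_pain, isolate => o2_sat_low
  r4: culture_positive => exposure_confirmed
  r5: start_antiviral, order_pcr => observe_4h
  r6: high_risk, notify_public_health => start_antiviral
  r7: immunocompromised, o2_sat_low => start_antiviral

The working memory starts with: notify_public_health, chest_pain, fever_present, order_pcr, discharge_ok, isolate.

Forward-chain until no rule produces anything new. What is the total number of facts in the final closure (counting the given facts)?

Round 1: r3 [chest_pain, isolate => o2_sat_low]. New: o2_sat_low.
Round 2: r2 [o2_sat_low, fever_present => high_risk]. New: high_risk.
Round 3: r6 [high_risk, notify_public_health => start_antiviral]. New: start_antiviral.
Round 4: r5 [start_antiviral, order_pcr => observe_4h]. New: observe_4h.
Round 5: r1 [observe_4h => admit]. New: admit.
Closure: {admit, chest_pain, discharge_ok, fever_present, high_risk, isolate, notify_public_health, o2_sat_low, observe_4h, order_pcr, start_antiviral} — 11 facts.

11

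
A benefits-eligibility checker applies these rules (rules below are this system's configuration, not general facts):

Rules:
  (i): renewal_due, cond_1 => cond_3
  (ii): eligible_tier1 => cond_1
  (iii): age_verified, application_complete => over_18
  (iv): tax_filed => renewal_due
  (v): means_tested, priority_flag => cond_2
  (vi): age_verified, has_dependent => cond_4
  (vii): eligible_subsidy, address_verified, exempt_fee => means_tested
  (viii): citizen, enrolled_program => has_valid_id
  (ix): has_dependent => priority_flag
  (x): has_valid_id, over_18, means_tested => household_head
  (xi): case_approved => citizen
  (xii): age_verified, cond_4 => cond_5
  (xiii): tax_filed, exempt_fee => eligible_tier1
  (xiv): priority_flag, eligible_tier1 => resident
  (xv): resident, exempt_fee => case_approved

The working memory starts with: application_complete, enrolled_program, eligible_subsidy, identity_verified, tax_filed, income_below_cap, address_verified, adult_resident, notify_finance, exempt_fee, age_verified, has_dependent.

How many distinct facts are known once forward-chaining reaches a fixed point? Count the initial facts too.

27

Round 1: (iii) [age_verified, application_complete => over_18]; (iv) [tax_filed => renewal_due]; (vi) [age_verified, has_dependent => cond_4]; (vii) [eligible_subsidy, address_verified, exempt_fee => means_tested]; (ix) [has_dependent => priority_flag]; (xiii) [tax_filed, exempt_fee => eligible_tier1]. New: over_18, renewal_due, cond_4, means_tested, priority_flag, eligible_tier1.
Round 2: (ii) [eligible_tier1 => cond_1]; (v) [means_tested, priority_flag => cond_2]; (xii) [age_verified, cond_4 => cond_5]; (xiv) [priority_flag, eligible_tier1 => resident]. New: cond_1, cond_2, cond_5, resident.
Round 3: (i) [renewal_due, cond_1 => cond_3]; (xv) [resident, exempt_fee => case_approved]. New: cond_3, case_approved.
Round 4: (xi) [case_approved => citizen]. New: citizen.
Round 5: (viii) [citizen, enrolled_program => has_valid_id]. New: has_valid_id.
Round 6: (x) [has_valid_id, over_18, means_tested => household_head]. New: household_head.
Closure: {address_verified, adult_resident, age_verified, application_complete, case_approved, citizen, cond_1, cond_2, cond_3, cond_4, cond_5, eligible_subsidy, eligible_tier1, enrolled_program, exempt_fee, has_dependent, has_valid_id, household_head, identity_verified, income_below_cap, means_tested, notify_finance, over_18, priority_flag, renewal_due, resident, tax_filed} — 27 facts.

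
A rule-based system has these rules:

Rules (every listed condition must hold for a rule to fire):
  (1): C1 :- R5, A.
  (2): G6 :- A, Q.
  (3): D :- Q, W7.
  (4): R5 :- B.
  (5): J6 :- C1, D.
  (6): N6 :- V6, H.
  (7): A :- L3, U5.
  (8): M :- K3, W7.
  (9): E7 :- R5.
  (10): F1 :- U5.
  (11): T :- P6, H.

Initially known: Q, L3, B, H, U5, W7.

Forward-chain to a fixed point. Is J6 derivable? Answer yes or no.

Round 1 fires (3), (4), (7), (10), giving D, R5, A, F1.
Round 2 fires (1), (2), (9), giving C1, G6, E7.
Round 3 fires (5), giving J6.
J6 appears in round 3, so it is derivable.

yes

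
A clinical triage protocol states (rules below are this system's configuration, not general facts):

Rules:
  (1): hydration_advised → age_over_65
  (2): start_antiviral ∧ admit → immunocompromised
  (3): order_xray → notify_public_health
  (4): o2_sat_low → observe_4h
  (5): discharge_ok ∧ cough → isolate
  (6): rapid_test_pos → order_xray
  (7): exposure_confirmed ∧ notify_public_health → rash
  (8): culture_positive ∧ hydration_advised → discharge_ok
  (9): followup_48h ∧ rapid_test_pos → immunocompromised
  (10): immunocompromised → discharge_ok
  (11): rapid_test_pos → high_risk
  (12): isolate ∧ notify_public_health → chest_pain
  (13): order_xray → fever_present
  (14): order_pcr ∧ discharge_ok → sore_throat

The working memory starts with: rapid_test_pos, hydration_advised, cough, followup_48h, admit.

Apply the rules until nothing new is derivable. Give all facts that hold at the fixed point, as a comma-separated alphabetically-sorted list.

admit, age_over_65, chest_pain, cough, discharge_ok, fever_present, followup_48h, high_risk, hydration_advised, immunocompromised, isolate, notify_public_health, order_xray, rapid_test_pos

[1] (1) [hydration_advised → age_over_65]; (6) [rapid_test_pos → order_xray]; (9) [followup_48h ∧ rapid_test_pos → immunocompromised]; (11) [rapid_test_pos → high_risk]. ⇒ new: age_over_65, order_xray, immunocompromised, high_risk.
[2] (3) [order_xray → notify_public_health]; (10) [immunocompromised → discharge_ok]; (13) [order_xray → fever_present]. ⇒ new: notify_public_health, discharge_ok, fever_present.
[3] (5) [discharge_ok ∧ cough → isolate]. ⇒ new: isolate.
[4] (12) [isolate ∧ notify_public_health → chest_pain]. ⇒ new: chest_pain.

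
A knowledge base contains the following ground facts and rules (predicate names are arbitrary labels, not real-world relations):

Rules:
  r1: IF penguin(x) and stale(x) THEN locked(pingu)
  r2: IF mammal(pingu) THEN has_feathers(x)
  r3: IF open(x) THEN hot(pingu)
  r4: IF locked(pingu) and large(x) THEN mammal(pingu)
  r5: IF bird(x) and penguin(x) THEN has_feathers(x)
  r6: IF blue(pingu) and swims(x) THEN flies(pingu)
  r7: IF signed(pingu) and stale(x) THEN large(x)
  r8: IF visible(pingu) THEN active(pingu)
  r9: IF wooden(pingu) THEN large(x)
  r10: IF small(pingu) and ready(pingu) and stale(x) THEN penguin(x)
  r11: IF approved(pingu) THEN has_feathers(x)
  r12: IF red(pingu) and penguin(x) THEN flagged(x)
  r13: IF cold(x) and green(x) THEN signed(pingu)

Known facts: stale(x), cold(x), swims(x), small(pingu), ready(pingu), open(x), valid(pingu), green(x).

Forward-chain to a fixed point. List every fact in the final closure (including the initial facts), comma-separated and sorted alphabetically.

cold(x), green(x), has_feathers(x), hot(pingu), large(x), locked(pingu), mammal(pingu), open(x), penguin(x), ready(pingu), signed(pingu), small(pingu), stale(x), swims(x), valid(pingu)

Round 1: r3 [IF open(x) THEN hot(pingu)]; r10 [IF small(pingu) and ready(pingu) and stale(x) THEN penguin(x)]; r13 [IF cold(x) and green(x) THEN signed(pingu)]. Adds hot(pingu), penguin(x), signed(pingu).
Round 2: r1 [IF penguin(x) and stale(x) THEN locked(pingu)]; r7 [IF signed(pingu) and stale(x) THEN large(x)]. Adds locked(pingu), large(x).
Round 3: r4 [IF locked(pingu) and large(x) THEN mammal(pingu)]. Adds mammal(pingu).
Round 4: r2 [IF mammal(pingu) THEN has_feathers(x)]. Adds has_feathers(x).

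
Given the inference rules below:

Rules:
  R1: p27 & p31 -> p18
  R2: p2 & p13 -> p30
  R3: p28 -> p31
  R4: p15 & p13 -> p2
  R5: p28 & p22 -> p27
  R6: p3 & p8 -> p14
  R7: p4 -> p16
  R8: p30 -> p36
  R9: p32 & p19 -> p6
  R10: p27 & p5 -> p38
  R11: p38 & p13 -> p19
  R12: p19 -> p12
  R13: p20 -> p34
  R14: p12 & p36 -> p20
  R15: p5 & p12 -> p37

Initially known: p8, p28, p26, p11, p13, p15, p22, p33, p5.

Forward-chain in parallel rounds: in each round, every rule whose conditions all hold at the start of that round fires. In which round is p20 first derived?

5

Round 1: R3 [p28 -> p31]; R4 [p15 & p13 -> p2]; R5 [p28 & p22 -> p27]. Adds p31, p2, p27.
Round 2: R1 [p27 & p31 -> p18]; R2 [p2 & p13 -> p30]; R10 [p27 & p5 -> p38]. Adds p18, p30, p38.
Round 3: R8 [p30 -> p36]; R11 [p38 & p13 -> p19]. Adds p36, p19.
Round 4: R12 [p19 -> p12]. Adds p12.
Round 5: R14 [p12 & p36 -> p20]; R15 [p5 & p12 -> p37]. Adds p20, p37.
p20 first appears in round 5.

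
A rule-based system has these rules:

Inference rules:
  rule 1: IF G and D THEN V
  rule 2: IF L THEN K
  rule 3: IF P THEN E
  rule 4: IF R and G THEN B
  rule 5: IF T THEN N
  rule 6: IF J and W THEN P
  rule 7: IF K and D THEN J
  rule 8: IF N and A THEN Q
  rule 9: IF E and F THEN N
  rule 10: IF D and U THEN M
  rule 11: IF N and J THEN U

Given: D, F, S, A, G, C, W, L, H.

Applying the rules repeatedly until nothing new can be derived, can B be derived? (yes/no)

[1] rule 1 [IF G and D THEN V]; rule 2 [IF L THEN K]. ⇒ new: V, K.
[2] rule 7 [IF K and D THEN J]. ⇒ new: J.
[3] rule 6 [IF J and W THEN P]. ⇒ new: P.
[4] rule 3 [IF P THEN E]. ⇒ new: E.
[5] rule 9 [IF E and F THEN N]. ⇒ new: N.
[6] rule 8 [IF N and A THEN Q]; rule 11 [IF N and J THEN U]. ⇒ new: Q, U.
[7] rule 10 [IF D and U THEN M]. ⇒ new: M.
Fixed point reached. B is concluded only by rule 4; rule 4 needs R (never derived).

no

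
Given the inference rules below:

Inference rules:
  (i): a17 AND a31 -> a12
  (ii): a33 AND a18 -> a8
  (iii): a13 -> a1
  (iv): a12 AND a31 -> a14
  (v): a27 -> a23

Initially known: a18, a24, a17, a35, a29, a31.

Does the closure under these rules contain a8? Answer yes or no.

no

Round 1 fires (i), giving a12.
Round 2 fires (iv), giving a14.
Fixed point reached. a8 is concluded only by (ii); (ii) needs a33 (never derived).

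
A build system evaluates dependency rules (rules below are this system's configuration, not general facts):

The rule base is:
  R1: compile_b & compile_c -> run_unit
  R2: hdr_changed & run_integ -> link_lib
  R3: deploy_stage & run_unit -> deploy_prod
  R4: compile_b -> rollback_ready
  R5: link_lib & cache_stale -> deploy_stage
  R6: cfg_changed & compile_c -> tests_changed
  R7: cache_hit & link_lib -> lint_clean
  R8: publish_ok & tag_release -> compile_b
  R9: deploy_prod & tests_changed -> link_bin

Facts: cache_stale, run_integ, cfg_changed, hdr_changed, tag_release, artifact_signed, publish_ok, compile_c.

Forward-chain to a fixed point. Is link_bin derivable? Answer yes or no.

Round 1 fires R2, R6, R8, giving link_lib, tests_changed, compile_b.
Round 2 fires R1, R4, R5, giving run_unit, rollback_ready, deploy_stage.
Round 3 fires R3, giving deploy_prod.
Round 4 fires R9, giving link_bin.
link_bin appears in round 4, so it is derivable.

yes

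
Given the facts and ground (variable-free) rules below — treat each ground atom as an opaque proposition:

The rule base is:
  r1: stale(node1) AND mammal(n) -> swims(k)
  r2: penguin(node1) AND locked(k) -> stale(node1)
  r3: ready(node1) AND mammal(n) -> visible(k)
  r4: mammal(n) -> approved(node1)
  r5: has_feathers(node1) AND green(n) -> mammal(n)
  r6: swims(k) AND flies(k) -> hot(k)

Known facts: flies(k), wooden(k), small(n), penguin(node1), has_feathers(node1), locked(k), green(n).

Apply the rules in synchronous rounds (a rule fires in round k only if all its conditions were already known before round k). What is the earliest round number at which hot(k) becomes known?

3

Round 1 fires r2, r5, giving stale(node1), mammal(n).
Round 2 fires r1, r4, giving swims(k), approved(node1).
Round 3 fires r6, giving hot(k).
hot(k) first appears in round 3.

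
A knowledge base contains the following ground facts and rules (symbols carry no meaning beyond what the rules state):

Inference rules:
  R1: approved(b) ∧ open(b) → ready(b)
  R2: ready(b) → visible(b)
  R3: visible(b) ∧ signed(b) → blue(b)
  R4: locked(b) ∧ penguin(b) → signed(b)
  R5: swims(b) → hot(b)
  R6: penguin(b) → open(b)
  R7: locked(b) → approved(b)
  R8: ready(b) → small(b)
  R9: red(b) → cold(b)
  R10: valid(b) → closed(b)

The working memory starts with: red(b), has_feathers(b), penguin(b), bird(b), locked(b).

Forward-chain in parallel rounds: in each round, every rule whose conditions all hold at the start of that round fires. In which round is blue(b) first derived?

[1] R4 [locked(b) ∧ penguin(b) → signed(b)]; R6 [penguin(b) → open(b)]; R7 [locked(b) → approved(b)]; R9 [red(b) → cold(b)]. ⇒ new: signed(b), open(b), approved(b), cold(b).
[2] R1 [approved(b) ∧ open(b) → ready(b)]. ⇒ new: ready(b).
[3] R2 [ready(b) → visible(b)]; R8 [ready(b) → small(b)]. ⇒ new: visible(b), small(b).
[4] R3 [visible(b) ∧ signed(b) → blue(b)]. ⇒ new: blue(b).
blue(b) first appears in round 4.

4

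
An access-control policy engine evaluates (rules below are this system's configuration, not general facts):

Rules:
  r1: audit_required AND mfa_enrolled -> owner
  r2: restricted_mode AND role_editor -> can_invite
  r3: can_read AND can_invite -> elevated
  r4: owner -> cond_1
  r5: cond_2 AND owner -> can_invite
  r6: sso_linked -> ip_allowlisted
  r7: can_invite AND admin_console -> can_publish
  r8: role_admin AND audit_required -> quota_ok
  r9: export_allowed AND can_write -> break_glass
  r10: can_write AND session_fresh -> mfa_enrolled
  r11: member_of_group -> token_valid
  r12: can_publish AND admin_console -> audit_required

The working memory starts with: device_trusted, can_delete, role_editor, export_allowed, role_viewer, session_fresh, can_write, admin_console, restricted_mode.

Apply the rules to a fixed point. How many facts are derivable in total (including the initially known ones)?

16

Round 1: r2 [restricted_mode AND role_editor -> can_invite]; r9 [export_allowed AND can_write -> break_glass]; r10 [can_write AND session_fresh -> mfa_enrolled]. Adds can_invite, break_glass, mfa_enrolled.
Round 2: r7 [can_invite AND admin_console -> can_publish]. Adds can_publish.
Round 3: r12 [can_publish AND admin_console -> audit_required]. Adds audit_required.
Round 4: r1 [audit_required AND mfa_enrolled -> owner]. Adds owner.
Round 5: r4 [owner -> cond_1]. Adds cond_1.
Closure: {admin_console, audit_required, break_glass, can_delete, can_invite, can_publish, can_write, cond_1, device_trusted, export_allowed, mfa_enrolled, owner, restricted_mode, role_editor, role_viewer, session_fresh} — 16 facts.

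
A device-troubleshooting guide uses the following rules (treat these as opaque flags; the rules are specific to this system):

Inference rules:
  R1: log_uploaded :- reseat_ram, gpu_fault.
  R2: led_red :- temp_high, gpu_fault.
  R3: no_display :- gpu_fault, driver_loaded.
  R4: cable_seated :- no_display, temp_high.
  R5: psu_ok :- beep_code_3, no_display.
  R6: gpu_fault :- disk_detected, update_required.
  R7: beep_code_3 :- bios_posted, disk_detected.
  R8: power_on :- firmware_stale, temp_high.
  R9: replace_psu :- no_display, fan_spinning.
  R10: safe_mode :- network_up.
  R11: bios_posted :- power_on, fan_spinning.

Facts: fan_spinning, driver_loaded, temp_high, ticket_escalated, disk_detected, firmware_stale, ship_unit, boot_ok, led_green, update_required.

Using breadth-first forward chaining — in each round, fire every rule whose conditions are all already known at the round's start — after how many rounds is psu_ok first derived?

4

Round 1: R6 [gpu_fault :- disk_detected, update_required.]; R8 [power_on :- firmware_stale, temp_high.]. New: gpu_fault, power_on.
Round 2: R2 [led_red :- temp_high, gpu_fault.]; R3 [no_display :- gpu_fault, driver_loaded.]; R11 [bios_posted :- power_on, fan_spinning.]. New: led_red, no_display, bios_posted.
Round 3: R4 [cable_seated :- no_display, temp_high.]; R7 [beep_code_3 :- bios_posted, disk_detected.]; R9 [replace_psu :- no_display, fan_spinning.]. New: cable_seated, beep_code_3, replace_psu.
Round 4: R5 [psu_ok :- beep_code_3, no_display.]. New: psu_ok.
psu_ok first appears in round 4.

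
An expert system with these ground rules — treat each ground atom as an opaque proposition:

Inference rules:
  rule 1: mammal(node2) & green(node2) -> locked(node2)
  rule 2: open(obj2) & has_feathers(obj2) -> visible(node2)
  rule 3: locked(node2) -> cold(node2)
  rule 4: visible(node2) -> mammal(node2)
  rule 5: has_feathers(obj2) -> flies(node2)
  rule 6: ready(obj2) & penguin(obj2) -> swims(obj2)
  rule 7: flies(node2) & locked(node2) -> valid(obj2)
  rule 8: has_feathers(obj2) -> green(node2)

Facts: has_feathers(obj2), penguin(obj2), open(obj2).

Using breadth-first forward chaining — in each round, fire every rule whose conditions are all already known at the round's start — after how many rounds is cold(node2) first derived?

4

[1] rule 2 [open(obj2) & has_feathers(obj2) -> visible(node2)]; rule 5 [has_feathers(obj2) -> flies(node2)]; rule 8 [has_feathers(obj2) -> green(node2)]. ⇒ new: visible(node2), flies(node2), green(node2).
[2] rule 4 [visible(node2) -> mammal(node2)]. ⇒ new: mammal(node2).
[3] rule 1 [mammal(node2) & green(node2) -> locked(node2)]. ⇒ new: locked(node2).
[4] rule 3 [locked(node2) -> cold(node2)]; rule 7 [flies(node2) & locked(node2) -> valid(obj2)]. ⇒ new: cold(node2), valid(obj2).
cold(node2) first appears in round 4.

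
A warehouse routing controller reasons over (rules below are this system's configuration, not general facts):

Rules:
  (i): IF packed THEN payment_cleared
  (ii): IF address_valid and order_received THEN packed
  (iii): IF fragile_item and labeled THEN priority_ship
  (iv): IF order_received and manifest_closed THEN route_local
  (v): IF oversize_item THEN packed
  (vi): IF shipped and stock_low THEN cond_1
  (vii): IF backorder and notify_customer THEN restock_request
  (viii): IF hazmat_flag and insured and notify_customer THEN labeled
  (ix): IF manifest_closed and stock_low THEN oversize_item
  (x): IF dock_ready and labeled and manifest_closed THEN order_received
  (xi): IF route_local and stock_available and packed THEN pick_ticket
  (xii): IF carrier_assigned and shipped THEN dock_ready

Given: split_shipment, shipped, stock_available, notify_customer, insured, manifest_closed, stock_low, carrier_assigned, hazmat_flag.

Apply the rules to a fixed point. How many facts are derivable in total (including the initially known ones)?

18

Round 1 fires (vi), (viii), (ix), (xii), giving cond_1, labeled, oversize_item, dock_ready.
Round 2 fires (v), (x), giving packed, order_received.
Round 3 fires (i), (iv), giving payment_cleared, route_local.
Round 4 fires (xi), giving pick_ticket.
Closure: {carrier_assigned, cond_1, dock_ready, hazmat_flag, insured, labeled, manifest_closed, notify_customer, order_received, oversize_item, packed, payment_cleared, pick_ticket, route_local, shipped, split_shipment, stock_available, stock_low} — 18 facts.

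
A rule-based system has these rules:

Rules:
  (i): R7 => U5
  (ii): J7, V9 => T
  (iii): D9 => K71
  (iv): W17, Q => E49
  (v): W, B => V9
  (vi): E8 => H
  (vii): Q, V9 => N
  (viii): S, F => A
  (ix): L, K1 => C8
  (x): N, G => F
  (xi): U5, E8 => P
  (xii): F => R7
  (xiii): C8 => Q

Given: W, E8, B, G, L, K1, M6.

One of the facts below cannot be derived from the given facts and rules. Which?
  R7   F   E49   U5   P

E49

Round 1: (v) [W, B => V9]; (vi) [E8 => H]; (ix) [L, K1 => C8]. New: V9, H, C8.
Round 2: (xiii) [C8 => Q]. New: Q.
Round 3: (vii) [Q, V9 => N]. New: N.
Round 4: (x) [N, G => F]. New: F.
Round 5: (xii) [F => R7]. New: R7.
Round 6: (i) [R7 => U5]. New: U5.
Round 7: (xi) [U5, E8 => P]. New: P.
Derived: R7 (round 5), P (round 7), U5 (round 6), F (round 4). E49 never appears in any round.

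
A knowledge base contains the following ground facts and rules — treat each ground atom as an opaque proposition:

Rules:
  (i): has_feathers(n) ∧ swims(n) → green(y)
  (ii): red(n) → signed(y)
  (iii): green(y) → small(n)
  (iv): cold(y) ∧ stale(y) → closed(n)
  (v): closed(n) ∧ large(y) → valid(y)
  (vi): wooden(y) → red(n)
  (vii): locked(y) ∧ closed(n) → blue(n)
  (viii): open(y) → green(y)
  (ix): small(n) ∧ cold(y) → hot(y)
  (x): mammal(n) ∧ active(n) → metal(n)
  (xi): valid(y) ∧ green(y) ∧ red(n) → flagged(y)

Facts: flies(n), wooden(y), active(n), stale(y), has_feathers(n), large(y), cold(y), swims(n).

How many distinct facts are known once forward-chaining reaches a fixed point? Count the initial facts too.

Round 1: (i) [has_feathers(n) ∧ swims(n) → green(y)]; (iv) [cold(y) ∧ stale(y) → closed(n)]; (vi) [wooden(y) → red(n)]. New: green(y), closed(n), red(n).
Round 2: (ii) [red(n) → signed(y)]; (iii) [green(y) → small(n)]; (v) [closed(n) ∧ large(y) → valid(y)]. New: signed(y), small(n), valid(y).
Round 3: (ix) [small(n) ∧ cold(y) → hot(y)]; (xi) [valid(y) ∧ green(y) ∧ red(n) → flagged(y)]. New: hot(y), flagged(y).
Closure: {active(n), closed(n), cold(y), flagged(y), flies(n), green(y), has_feathers(n), hot(y), large(y), red(n), signed(y), small(n), stale(y), swims(n), valid(y), wooden(y)} — 16 facts.

16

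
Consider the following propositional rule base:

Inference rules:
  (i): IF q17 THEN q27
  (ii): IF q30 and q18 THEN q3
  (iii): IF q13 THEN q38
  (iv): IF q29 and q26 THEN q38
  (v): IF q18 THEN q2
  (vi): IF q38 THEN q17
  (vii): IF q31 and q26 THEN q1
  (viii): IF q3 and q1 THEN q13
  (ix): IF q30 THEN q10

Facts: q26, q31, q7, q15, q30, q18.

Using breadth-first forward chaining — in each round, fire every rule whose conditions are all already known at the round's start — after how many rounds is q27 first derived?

Round 1 — (ii), (v), (vii), (ix), derive q3, q2, q1, q10.
Round 2 — (viii), derive q13.
Round 3 — (iii), derive q38.
Round 4 — (vi), derive q17.
Round 5 — (i), derive q27.
q27 first appears in round 5.

5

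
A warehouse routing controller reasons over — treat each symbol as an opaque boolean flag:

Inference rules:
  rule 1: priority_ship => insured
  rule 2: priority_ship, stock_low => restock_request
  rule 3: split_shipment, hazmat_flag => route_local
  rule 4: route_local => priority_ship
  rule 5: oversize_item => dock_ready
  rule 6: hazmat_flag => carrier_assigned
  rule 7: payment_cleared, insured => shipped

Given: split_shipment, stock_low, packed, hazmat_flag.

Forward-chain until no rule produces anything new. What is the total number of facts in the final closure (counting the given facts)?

Round 1 — rule 3, rule 6, derive route_local, carrier_assigned.
Round 2 — rule 4, derive priority_ship.
Round 3 — rule 1, rule 2, derive insured, restock_request.
Closure: {carrier_assigned, hazmat_flag, insured, packed, priority_ship, restock_request, route_local, split_shipment, stock_low} — 9 facts.

9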